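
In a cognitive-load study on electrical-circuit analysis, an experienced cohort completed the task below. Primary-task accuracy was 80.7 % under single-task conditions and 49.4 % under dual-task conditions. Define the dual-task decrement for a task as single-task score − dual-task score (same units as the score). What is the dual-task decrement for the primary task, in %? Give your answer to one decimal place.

Decrement = 80.7 − 49.4 = 31.3000 % ≈ 31.3 %.

31.3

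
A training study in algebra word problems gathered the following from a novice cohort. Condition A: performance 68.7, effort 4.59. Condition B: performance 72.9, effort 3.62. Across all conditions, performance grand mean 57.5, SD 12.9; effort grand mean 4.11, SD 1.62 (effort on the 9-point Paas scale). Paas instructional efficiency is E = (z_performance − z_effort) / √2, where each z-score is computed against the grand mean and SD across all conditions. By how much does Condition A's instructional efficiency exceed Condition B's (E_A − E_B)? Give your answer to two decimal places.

Condition A: z_P = (68.7 − 57.5)/12.9 = 0.8682; z_E = (4.59 − 4.11)/1.62 = 0.2963; E_A = (0.8682 − 0.2963)/√2 = 0.4044.
Condition B: z_P = (72.9 − 57.5)/12.9 = 1.1938; z_E = (3.62 − 4.11)/1.62 = -0.3025; E_B = (1.1938 − (-0.3025))/√2 = 1.0580.
E_A − E_B = 0.4044 − 1.0580 = -0.6536 ≈ -0.65.

-0.65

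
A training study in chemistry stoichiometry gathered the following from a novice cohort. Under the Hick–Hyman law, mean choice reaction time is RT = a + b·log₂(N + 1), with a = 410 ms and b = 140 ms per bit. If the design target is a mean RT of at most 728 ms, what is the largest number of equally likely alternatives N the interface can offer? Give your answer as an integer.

Set 410 + 140·log₂(N + 1) ≤ 728.
log₂(N + 1) ≤ (728 − 410) / 140 = 2.2714.
N + 1 ≤ 2^2.2714 = 4.8279.
N ≤ 3.8279, so the largest integer N is 3.

3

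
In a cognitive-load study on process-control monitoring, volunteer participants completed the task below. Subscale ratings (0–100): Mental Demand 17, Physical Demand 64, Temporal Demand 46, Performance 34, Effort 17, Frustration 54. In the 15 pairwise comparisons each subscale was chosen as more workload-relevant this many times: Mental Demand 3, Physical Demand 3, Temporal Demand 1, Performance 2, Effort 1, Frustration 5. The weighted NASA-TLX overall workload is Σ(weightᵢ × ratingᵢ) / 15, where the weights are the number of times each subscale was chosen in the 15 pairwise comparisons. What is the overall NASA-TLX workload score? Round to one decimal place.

42.9

The tallies are the weights (they sum to 15).
Weighted sum = 3·17 + 3·64 + 1·46 + 2·34 + 1·17 + 5·54
            = 51 + 192 + 46 + 68 + 17 + 270 = 644.
Overall workload = 644 / 15 = 42.9333 ≈ 42.9.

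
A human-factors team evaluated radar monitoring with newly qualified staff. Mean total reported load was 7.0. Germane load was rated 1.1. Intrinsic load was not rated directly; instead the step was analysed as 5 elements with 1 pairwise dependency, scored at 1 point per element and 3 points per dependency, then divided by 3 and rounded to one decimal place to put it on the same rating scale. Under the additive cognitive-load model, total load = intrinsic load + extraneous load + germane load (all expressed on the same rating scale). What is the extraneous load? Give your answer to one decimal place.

Intrinsic (element-interactivity): (5 × 1 + 1 × 3) / 3 = 8 / 3 = 2.6667 → 2.7.
extraneous load = total − intrinsic − germane
             = 7.0 − 2.7 − 1.1 = 3.2.

3.2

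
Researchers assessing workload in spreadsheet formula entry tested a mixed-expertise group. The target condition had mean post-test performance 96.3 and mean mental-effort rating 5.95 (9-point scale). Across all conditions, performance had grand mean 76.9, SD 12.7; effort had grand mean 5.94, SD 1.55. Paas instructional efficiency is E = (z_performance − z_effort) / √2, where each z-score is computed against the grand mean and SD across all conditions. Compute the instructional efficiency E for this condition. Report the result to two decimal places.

1.08

z_performance = (96.3 − 76.9) / 12.7 = 19.4000 / 12.7 = 1.5276.
z_effort = (5.95 − 5.94) / 1.55 = 0.0100 / 1.55 = 0.0065.
z_P − z_E = 1.5276 − 0.0065 = 1.5211.
E = 1.5211 / √2 = 1.5211 / 1.41421 = 1.0756 ≈ 1.08.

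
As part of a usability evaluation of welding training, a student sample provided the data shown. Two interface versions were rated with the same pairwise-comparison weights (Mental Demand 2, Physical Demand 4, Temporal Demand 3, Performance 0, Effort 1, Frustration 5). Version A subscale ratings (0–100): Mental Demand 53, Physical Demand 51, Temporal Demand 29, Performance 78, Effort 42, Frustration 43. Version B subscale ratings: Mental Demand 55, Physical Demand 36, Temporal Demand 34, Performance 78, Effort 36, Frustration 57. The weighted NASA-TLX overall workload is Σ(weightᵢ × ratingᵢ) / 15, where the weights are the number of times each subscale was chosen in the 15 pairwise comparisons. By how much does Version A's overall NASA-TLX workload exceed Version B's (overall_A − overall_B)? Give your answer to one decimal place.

-1.5

Version A weighted sum = 2·53 + 4·51 + 3·29 + 0·78 + 1·42 + 5·43 = 106 + 204 + 87 + 0 + 42 + 215 = 654; overall_A = 654/15 = 43.6000.
Version B weighted sum = 2·55 + 4·36 + 3·34 + 0·78 + 1·36 + 5·57 = 110 + 144 + 102 + 0 + 36 + 285 = 677; overall_B = 677/15 = 45.1333.
Difference = 43.6000 − 45.1333 = -1.5333 ≈ -1.5.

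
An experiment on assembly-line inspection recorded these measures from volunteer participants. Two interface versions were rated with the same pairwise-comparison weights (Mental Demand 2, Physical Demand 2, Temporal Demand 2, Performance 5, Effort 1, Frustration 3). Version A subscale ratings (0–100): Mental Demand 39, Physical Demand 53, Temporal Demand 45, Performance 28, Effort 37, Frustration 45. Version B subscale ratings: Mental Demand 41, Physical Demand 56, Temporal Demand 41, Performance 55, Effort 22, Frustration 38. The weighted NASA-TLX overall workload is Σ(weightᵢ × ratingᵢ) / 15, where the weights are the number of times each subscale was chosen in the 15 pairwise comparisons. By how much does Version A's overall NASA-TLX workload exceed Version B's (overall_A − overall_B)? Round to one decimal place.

-6.7

Version A weighted sum = 2·39 + 2·53 + 2·45 + 5·28 + 1·37 + 3·45 = 78 + 106 + 90 + 140 + 37 + 135 = 586; overall_A = 586/15 = 39.0667.
Version B weighted sum = 2·41 + 2·56 + 2·41 + 5·55 + 1·22 + 3·38 = 82 + 112 + 82 + 275 + 22 + 114 = 687; overall_B = 687/15 = 45.8000.
Difference = 39.0667 − 45.8000 = -6.7333 ≈ -6.7.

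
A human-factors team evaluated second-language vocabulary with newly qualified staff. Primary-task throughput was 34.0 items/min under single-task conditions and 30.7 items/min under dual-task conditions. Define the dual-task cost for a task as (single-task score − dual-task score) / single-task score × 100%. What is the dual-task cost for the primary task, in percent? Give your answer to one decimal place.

Cost = (34.0 − 30.7) / 34.0 × 100%
     = 3.3000 / 34.0 × 100% = 9.7059%.
≈ 9.7%.

9.7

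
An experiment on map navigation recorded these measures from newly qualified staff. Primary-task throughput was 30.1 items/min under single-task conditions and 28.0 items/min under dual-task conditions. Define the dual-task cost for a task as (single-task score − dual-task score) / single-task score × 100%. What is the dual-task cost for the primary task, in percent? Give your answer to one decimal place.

Cost = (30.1 − 28.0) / 30.1 × 100%
     = 2.1000 / 30.1 × 100% = 6.9767%.
≈ 7.0%.

7.0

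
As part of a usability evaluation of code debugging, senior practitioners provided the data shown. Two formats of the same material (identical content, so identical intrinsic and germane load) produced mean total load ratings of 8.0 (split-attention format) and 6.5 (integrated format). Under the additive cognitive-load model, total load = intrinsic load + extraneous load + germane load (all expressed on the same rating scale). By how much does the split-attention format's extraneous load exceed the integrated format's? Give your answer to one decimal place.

Intrinsic and germane load are equal across formats, so the difference in total load equals the difference in extraneous load.
Extraneous-load difference = 8.0 − 6.5 = 1.5.

1.5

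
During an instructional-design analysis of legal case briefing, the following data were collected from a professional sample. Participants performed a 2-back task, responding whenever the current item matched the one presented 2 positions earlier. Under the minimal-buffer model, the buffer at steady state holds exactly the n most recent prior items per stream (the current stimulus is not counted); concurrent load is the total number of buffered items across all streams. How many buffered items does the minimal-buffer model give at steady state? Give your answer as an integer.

The buffer holds the 2 most recent prior items.
Steady-state concurrent load = 2 items.

2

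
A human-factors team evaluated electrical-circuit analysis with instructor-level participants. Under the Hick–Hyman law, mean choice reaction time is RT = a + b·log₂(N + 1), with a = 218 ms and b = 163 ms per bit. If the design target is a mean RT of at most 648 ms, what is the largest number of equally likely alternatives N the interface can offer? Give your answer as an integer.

Set 218 + 163·log₂(N + 1) ≤ 648.
log₂(N + 1) ≤ (648 − 218) / 163 = 2.6380.
N + 1 ≤ 2^2.6380 = 6.2247.
N ≤ 5.2247, so the largest integer N is 5.

5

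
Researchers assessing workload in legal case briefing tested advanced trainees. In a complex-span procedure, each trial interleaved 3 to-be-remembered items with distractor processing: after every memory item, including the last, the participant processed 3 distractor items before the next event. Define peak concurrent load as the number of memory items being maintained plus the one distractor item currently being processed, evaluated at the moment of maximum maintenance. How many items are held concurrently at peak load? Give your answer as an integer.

Maintenance is greatest during the distractor(s) after memory item 3: all 3 memory items are being held.
One distractor item is concurrently being processed.
Peak concurrent load = 3 + 1 = 4 items.

4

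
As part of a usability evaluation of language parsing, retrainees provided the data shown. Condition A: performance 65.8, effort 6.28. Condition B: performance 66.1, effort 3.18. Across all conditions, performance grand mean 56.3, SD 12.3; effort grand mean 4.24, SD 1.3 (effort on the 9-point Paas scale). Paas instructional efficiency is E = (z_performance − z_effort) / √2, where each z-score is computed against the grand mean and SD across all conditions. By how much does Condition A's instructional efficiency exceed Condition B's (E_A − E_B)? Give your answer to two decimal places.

-1.70

Condition A: z_P = (65.8 − 56.3)/12.3 = 0.7724; z_E = (6.28 − 4.24)/1.3 = 1.5692; E_A = (0.7724 − 1.5692)/√2 = -0.5634.
Condition B: z_P = (66.1 − 56.3)/12.3 = 0.7967; z_E = (3.18 − 4.24)/1.3 = -0.8154; E_B = (0.7967 − (-0.8154))/√2 = 1.1399.
E_A − E_B = -0.5634 − 1.1399 = -1.7033 ≈ -1.70.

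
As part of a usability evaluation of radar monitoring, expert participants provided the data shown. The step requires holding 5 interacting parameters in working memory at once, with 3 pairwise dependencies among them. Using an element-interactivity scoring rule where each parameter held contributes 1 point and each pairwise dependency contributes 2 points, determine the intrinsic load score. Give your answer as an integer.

Element contribution: 5 × 1 = 5.
Interaction contribution: 3 × 2 = 6.
Intrinsic load = 5 + 6 = 11.

11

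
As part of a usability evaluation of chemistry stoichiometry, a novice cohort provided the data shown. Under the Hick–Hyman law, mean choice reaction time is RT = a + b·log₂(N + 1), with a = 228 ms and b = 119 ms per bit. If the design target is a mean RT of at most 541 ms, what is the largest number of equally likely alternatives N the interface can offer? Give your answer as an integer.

Set 228 + 119·log₂(N + 1) ≤ 541.
log₂(N + 1) ≤ (541 − 228) / 119 = 2.6303.
N + 1 ≤ 2^2.6303 = 6.1915.
N ≤ 5.1915, so the largest integer N is 5.

5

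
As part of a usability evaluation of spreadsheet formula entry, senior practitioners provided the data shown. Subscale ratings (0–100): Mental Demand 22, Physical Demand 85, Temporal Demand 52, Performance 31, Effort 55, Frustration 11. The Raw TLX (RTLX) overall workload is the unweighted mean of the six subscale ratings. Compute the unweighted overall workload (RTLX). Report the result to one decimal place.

42.7

Sum of ratings = 22 + 85 + 52 + 31 + 55 + 11 = 256.
RTLX = 256 / 6 = 42.6667 ≈ 42.7.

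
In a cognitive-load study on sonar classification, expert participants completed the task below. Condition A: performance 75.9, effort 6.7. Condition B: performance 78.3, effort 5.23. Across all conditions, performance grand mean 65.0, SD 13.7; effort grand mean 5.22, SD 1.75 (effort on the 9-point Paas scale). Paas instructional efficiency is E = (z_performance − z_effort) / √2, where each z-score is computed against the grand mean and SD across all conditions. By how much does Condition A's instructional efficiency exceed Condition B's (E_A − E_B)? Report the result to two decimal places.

Condition A: z_P = (75.9 − 65.0)/13.7 = 0.7956; z_E = (6.7 − 5.22)/1.75 = 0.8457; E_A = (0.7956 − 0.8457)/√2 = -0.0354.
Condition B: z_P = (78.3 − 65.0)/13.7 = 0.9708; z_E = (5.23 − 5.22)/1.75 = 0.0057; E_B = (0.9708 − 0.0057)/√2 = 0.6824.
E_A − E_B = -0.0354 − 0.6824 = -0.7178 ≈ -0.72.

-0.72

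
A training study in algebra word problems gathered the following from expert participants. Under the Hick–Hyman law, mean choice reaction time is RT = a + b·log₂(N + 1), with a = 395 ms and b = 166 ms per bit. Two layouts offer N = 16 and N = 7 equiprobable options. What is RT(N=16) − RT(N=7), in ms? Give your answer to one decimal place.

180.5

RT(16) = 395 + 166·log₂(17) = 395 + 166·4.0875 = 1073.5250 ms.
RT(7) = 395 + 166·log₂(8) = 395 + 166·3.0000 = 893.0000 ms.
Difference = 1073.5250 − 893.0000 = 180.5250 ≈ 180.5 ms.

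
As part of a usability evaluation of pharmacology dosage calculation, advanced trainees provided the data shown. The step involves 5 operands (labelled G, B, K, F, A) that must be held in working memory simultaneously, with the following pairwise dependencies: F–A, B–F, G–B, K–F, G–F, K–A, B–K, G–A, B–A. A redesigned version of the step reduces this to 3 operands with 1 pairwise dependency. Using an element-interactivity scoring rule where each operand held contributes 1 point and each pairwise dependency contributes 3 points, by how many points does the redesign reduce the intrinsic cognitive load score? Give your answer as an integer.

Original: 5 × 1 + 9 × 3 = 5 + 27 = 32.
Redesigned: 3 × 1 + 1 × 3 = 3 + 3 = 6.
Reduction = 32 − 6 = 26.

26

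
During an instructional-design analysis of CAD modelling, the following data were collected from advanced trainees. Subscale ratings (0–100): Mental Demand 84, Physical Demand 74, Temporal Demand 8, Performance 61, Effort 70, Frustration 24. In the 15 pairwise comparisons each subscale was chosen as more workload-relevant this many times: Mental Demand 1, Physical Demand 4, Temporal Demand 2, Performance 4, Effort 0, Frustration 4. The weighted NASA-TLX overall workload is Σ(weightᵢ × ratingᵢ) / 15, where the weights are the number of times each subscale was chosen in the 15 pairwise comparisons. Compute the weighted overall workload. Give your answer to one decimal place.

49.1

The tallies are the weights (they sum to 15).
Weighted sum = 1·84 + 4·74 + 2·8 + 4·61 + 0·70 + 4·24
            = 84 + 296 + 16 + 244 + 0 + 96 = 736.
Overall workload = 736 / 15 = 49.0667 ≈ 49.1.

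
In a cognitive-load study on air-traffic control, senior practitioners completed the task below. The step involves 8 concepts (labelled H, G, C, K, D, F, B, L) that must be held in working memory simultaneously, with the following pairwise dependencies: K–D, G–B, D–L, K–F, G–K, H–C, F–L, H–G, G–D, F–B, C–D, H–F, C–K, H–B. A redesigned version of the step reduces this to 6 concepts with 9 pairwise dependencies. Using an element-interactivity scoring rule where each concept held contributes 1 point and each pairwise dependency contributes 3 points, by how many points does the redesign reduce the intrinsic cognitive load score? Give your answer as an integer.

17

Original: 8 × 1 + 14 × 3 = 8 + 42 = 50.
Redesigned: 6 × 1 + 9 × 3 = 6 + 27 = 33.
Reduction = 50 − 33 = 17.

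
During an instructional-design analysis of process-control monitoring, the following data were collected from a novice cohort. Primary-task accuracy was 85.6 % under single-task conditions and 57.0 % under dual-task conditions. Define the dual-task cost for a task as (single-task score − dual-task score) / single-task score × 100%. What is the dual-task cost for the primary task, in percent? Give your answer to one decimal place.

33.4

Cost = (85.6 − 57.0) / 85.6 × 100%
     = 28.6000 / 85.6 × 100% = 33.4112%.
≈ 33.4%.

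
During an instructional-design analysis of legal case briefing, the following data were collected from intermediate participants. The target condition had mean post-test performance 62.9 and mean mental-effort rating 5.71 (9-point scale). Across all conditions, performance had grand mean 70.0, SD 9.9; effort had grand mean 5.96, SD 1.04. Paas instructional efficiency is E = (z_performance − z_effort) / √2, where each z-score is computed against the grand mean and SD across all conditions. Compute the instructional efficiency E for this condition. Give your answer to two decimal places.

z_performance = (62.9 − 70.0) / 9.9 = -7.1000 / 9.9 = -0.7172.
z_effort = (5.71 − 5.96) / 1.04 = -0.2500 / 1.04 = -0.2404.
z_P − z_E = -0.7172 − (-0.2404) = -0.4768.
E = -0.4768 / √2 = -0.4768 / 1.41421 = -0.3371 ≈ -0.34.

-0.34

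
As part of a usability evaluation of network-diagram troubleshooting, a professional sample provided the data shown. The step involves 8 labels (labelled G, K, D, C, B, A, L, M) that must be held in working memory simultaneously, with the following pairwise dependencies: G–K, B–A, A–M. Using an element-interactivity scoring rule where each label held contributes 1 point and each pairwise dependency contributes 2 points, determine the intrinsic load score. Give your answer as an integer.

Count of labels held simultaneously: 8.
Count of pairwise dependencies listed: 3.
Element contribution: 8 × 1 = 8.
Interaction contribution: 3 × 2 = 6.
Intrinsic load = 8 + 6 = 14.

14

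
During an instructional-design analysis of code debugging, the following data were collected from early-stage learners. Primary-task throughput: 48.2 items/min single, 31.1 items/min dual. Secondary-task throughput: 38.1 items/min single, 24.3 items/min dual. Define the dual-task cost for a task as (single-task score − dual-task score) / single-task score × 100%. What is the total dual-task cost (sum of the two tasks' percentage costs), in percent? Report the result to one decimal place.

Primary cost = (48.2 − 31.1) / 48.2 × 100% = 35.4772%.
Secondary cost = (38.1 − 24.3) / 38.1 × 100% = 36.2205%.
Total = 35.4772% + 36.2205% = 71.6977% ≈ 71.7%.

71.7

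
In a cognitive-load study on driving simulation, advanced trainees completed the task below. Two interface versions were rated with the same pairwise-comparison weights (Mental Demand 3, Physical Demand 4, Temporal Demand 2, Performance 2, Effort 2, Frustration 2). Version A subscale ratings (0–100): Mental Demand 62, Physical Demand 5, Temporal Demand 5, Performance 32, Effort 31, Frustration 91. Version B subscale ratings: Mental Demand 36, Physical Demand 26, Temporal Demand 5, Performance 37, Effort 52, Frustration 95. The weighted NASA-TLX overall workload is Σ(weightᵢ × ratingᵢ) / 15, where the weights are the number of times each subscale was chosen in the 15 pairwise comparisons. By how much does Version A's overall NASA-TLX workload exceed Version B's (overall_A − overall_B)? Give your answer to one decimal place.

Version A weighted sum = 3·62 + 4·5 + 2·5 + 2·32 + 2·31 + 2·91 = 186 + 20 + 10 + 64 + 62 + 182 = 524; overall_A = 524/15 = 34.9333.
Version B weighted sum = 3·36 + 4·26 + 2·5 + 2·37 + 2·52 + 2·95 = 108 + 104 + 10 + 74 + 104 + 190 = 590; overall_B = 590/15 = 39.3333.
Difference = 34.9333 − 39.3333 = -4.4000 ≈ -4.4.

-4.4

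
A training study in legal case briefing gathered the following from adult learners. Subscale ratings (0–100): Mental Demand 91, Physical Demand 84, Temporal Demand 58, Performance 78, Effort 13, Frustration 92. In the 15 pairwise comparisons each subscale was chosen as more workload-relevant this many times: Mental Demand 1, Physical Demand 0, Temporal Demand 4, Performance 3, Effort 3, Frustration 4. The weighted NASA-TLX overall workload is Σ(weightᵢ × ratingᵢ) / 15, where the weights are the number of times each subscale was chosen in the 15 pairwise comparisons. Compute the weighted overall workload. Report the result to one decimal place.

64.3

The tallies are the weights (they sum to 15).
Weighted sum = 1·91 + 0·84 + 4·58 + 3·78 + 3·13 + 4·92
            = 91 + 0 + 232 + 234 + 39 + 368 = 964.
Overall workload = 964 / 15 = 64.2667 ≈ 64.3.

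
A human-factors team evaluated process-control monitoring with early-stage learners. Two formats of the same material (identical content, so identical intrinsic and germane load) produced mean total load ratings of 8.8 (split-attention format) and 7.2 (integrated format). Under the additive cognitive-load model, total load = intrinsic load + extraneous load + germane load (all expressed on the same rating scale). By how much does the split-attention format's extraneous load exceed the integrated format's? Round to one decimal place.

Intrinsic and germane load are equal across formats, so the difference in total load equals the difference in extraneous load.
Extraneous-load difference = 8.8 − 7.2 = 1.6.

1.6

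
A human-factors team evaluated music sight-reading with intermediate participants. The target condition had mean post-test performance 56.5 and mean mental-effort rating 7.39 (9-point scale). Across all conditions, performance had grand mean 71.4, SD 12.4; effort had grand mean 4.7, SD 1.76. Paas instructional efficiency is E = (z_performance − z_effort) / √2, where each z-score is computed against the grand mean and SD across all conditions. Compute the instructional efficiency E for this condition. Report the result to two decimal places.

z_performance = (56.5 − 71.4) / 12.4 = -14.9000 / 12.4 = -1.2016.
z_effort = (7.39 − 4.7) / 1.76 = 2.6900 / 1.76 = 1.5284.
z_P − z_E = -1.2016 − 1.5284 = -2.7300.
E = -2.7300 / √2 = -2.7300 / 1.41421 = -1.9304 ≈ -1.93.

-1.93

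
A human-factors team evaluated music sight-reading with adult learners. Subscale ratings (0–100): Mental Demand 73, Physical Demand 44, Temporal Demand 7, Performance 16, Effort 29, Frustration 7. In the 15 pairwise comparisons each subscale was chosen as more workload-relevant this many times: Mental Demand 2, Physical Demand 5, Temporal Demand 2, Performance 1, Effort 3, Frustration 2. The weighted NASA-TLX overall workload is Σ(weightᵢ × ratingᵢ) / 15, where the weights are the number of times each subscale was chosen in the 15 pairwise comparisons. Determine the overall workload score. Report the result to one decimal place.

The tallies are the weights (they sum to 15).
Weighted sum = 2·73 + 5·44 + 2·7 + 1·16 + 3·29 + 2·7
            = 146 + 220 + 14 + 16 + 87 + 14 = 497.
Overall workload = 497 / 15 = 33.1333 ≈ 33.1.

33.1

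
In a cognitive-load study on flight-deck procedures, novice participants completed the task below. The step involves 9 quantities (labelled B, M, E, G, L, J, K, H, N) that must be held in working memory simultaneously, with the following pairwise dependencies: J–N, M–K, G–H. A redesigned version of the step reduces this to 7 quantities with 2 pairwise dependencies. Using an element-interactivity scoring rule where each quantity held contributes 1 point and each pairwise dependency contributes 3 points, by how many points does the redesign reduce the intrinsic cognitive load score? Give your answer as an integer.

5

Original: 9 × 1 + 3 × 3 = 9 + 9 = 18.
Redesigned: 7 × 1 + 2 × 3 = 7 + 6 = 13.
Reduction = 18 − 13 = 5.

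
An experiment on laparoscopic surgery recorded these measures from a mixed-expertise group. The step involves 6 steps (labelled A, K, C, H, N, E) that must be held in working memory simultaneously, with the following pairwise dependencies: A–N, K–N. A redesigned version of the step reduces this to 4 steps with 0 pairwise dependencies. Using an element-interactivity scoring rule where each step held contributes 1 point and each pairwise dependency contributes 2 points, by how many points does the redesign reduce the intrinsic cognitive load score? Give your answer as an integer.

6

Original: 6 × 1 + 2 × 2 = 6 + 4 = 10.
Redesigned: 4 × 1 + 0 × 2 = 4 + 0 = 4.
Reduction = 10 − 4 = 6.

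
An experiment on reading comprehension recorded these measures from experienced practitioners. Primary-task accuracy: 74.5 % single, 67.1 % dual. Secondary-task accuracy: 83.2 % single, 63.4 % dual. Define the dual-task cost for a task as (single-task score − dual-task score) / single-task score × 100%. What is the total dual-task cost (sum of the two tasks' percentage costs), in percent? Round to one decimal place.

Primary cost = (74.5 − 67.1) / 74.5 × 100% = 9.9329%.
Secondary cost = (83.2 − 63.4) / 83.2 × 100% = 23.7981%.
Total = 9.9329% + 23.7981% = 33.7310% ≈ 33.7%.

33.7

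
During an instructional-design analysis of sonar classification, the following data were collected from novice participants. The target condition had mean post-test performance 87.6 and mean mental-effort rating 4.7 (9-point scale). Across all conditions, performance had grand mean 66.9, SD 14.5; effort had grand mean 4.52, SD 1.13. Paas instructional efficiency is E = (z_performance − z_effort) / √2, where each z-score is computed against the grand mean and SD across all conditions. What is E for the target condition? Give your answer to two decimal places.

0.90

z_performance = (87.6 − 66.9) / 14.5 = 20.7000 / 14.5 = 1.4276.
z_effort = (4.7 − 4.52) / 1.13 = 0.1800 / 1.13 = 0.1593.
z_P − z_E = 1.4276 − 0.1593 = 1.2683.
E = 1.2683 / √2 = 1.2683 / 1.41421 = 0.8968 ≈ 0.90.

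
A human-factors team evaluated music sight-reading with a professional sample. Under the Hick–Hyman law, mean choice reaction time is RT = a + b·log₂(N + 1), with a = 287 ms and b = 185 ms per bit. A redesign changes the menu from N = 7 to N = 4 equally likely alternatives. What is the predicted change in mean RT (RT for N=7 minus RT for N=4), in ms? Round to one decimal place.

125.4

RT(7) = 287 + 185·log₂(8) = 287 + 185·3.0000 = 842.0000 ms.
RT(4) = 287 + 185·log₂(5) = 287 + 185·2.3219 = 716.5515 ms.
Difference = 842.0000 − 716.5515 = 125.4485 ≈ 125.4 ms.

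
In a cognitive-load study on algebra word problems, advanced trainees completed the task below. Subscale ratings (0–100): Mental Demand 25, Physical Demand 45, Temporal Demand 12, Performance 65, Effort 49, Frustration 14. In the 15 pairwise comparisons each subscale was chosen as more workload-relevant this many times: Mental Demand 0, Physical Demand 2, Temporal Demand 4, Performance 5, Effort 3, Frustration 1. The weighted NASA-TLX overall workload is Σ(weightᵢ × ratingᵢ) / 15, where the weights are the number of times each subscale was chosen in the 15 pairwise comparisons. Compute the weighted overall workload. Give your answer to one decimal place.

41.6

The tallies are the weights (they sum to 15).
Weighted sum = 0·25 + 2·45 + 4·12 + 5·65 + 3·49 + 1·14
            = 0 + 90 + 48 + 325 + 147 + 14 = 624.
Overall workload = 624 / 15 = 41.6000 ≈ 41.6.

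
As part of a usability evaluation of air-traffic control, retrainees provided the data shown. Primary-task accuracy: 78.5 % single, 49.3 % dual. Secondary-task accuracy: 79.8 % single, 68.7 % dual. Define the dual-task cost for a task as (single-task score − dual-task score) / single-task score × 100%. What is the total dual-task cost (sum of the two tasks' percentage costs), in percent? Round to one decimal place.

Primary cost = (78.5 − 49.3) / 78.5 × 100% = 37.1975%.
Secondary cost = (79.8 − 68.7) / 79.8 × 100% = 13.9098%.
Total = 37.1975% + 13.9098% = 51.1073% ≈ 51.1%.

51.1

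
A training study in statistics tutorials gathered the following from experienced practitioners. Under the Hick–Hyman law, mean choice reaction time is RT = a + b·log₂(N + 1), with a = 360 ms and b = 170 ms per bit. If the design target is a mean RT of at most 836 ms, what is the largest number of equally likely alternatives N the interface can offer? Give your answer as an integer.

5

Set 360 + 170·log₂(N + 1) ≤ 836.
log₂(N + 1) ≤ (836 − 360) / 170 = 2.8000.
N + 1 ≤ 2^2.8000 = 6.9644.
N ≤ 5.9644, so the largest integer N is 5.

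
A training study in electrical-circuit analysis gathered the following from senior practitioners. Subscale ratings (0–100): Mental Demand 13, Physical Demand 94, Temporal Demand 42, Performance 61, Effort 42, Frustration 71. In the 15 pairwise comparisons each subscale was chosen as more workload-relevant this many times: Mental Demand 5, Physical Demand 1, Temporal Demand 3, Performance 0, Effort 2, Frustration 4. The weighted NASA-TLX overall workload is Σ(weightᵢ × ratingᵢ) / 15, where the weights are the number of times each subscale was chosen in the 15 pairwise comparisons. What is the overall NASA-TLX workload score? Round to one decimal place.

The tallies are the weights (they sum to 15).
Weighted sum = 5·13 + 1·94 + 3·42 + 0·61 + 2·42 + 4·71
            = 65 + 94 + 126 + 0 + 84 + 284 = 653.
Overall workload = 653 / 15 = 43.5333 ≈ 43.5.

43.5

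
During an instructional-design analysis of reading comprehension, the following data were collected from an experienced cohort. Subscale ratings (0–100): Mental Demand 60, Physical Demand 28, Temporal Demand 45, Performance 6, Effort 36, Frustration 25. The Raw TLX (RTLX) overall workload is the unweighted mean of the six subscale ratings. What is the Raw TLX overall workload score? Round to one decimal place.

Sum of ratings = 60 + 28 + 45 + 6 + 36 + 25 = 200.
RTLX = 200 / 6 = 33.3333 ≈ 33.3.

33.3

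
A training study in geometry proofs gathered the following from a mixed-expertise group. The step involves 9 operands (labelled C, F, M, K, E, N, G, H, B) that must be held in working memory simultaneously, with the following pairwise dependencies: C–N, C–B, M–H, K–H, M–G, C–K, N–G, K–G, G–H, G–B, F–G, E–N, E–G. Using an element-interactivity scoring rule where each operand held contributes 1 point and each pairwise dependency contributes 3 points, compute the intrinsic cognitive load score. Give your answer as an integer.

Count of operands held simultaneously: 9.
Count of pairwise dependencies listed: 13.
Element contribution: 9 × 1 = 9.
Interaction contribution: 13 × 3 = 39.
Intrinsic load = 9 + 39 = 48.

48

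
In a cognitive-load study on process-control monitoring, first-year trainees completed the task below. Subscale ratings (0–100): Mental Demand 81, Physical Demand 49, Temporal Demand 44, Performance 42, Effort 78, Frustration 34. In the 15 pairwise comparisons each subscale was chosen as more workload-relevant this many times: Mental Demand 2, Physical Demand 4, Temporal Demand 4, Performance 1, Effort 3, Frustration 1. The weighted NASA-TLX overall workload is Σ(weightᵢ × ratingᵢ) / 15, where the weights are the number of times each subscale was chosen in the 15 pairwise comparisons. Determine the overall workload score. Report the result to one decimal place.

56.3

The tallies are the weights (they sum to 15).
Weighted sum = 2·81 + 4·49 + 4·44 + 1·42 + 3·78 + 1·34
            = 162 + 196 + 176 + 42 + 234 + 34 = 844.
Overall workload = 844 / 15 = 56.2667 ≈ 56.3.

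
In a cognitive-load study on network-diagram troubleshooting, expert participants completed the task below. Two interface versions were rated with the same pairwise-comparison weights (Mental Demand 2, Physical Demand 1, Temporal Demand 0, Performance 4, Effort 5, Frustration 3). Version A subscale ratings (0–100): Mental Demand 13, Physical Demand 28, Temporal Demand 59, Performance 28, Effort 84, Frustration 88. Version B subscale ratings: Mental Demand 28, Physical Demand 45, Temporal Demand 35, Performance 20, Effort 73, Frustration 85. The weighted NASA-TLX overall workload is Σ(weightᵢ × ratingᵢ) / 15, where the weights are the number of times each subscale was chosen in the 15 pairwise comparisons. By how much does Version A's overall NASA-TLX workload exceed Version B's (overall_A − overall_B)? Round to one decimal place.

Version A weighted sum = 2·13 + 1·28 + 0·59 + 4·28 + 5·84 + 3·88 = 26 + 28 + 0 + 112 + 420 + 264 = 850; overall_A = 850/15 = 56.6667.
Version B weighted sum = 2·28 + 1·45 + 0·35 + 4·20 + 5·73 + 3·85 = 56 + 45 + 0 + 80 + 365 + 255 = 801; overall_B = 801/15 = 53.4000.
Difference = 56.6667 − 53.4000 = 3.2667 ≈ 3.3.

3.3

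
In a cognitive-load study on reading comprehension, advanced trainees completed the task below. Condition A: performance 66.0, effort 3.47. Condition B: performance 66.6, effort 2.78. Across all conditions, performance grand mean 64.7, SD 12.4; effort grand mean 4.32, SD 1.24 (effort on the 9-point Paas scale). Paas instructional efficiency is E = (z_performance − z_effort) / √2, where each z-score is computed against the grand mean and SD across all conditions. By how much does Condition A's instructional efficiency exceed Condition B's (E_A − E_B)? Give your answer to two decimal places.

-0.43

Condition A: z_P = (66.0 − 64.7)/12.4 = 0.1048; z_E = (3.47 − 4.32)/1.24 = -0.6855; E_A = (0.1048 − (-0.6855))/√2 = 0.5588.
Condition B: z_P = (66.6 − 64.7)/12.4 = 0.1532; z_E = (2.78 − 4.32)/1.24 = -1.2419; E_B = (0.1532 − (-1.2419))/√2 = 0.9865.
E_A − E_B = 0.5588 − 0.9865 = -0.4277 ≈ -0.43.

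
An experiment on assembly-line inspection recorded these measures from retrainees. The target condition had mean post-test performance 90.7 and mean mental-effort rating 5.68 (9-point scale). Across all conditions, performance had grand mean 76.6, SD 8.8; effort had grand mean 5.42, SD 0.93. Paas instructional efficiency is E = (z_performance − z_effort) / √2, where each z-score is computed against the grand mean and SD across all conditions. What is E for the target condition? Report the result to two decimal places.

0.94

z_performance = (90.7 − 76.6) / 8.8 = 14.1000 / 8.8 = 1.6023.
z_effort = (5.68 − 5.42) / 0.93 = 0.2600 / 0.93 = 0.2796.
z_P − z_E = 1.6023 − 0.2796 = 1.3227.
E = 1.3227 / √2 = 1.3227 / 1.41421 = 0.9353 ≈ 0.94.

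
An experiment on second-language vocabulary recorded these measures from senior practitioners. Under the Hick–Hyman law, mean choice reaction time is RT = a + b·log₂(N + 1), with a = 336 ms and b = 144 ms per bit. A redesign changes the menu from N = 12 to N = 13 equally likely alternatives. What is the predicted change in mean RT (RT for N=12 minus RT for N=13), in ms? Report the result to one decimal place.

-15.4

RT(12) = 336 + 144·log₂(13) = 336 + 144·3.7004 = 868.8576 ms.
RT(13) = 336 + 144·log₂(14) = 336 + 144·3.8074 = 884.2656 ms.
Difference = 868.8576 − 884.2656 = -15.4080 ≈ -15.4 ms.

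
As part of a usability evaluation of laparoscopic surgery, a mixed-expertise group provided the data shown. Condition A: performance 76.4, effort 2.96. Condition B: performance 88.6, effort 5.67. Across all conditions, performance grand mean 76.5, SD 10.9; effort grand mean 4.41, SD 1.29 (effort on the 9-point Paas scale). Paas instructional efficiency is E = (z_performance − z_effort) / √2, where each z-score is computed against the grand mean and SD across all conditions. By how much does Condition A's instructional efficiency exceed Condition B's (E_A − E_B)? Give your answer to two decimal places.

Condition A: z_P = (76.4 − 76.5)/10.9 = -0.0092; z_E = (2.96 − 4.41)/1.29 = -1.1240; E_A = (-0.0092 − (-1.1240))/√2 = 0.7883.
Condition B: z_P = (88.6 − 76.5)/10.9 = 1.1101; z_E = (5.67 − 4.41)/1.29 = 0.9767; E_B = (1.1101 − 0.9767)/√2 = 0.0943.
E_A − E_B = 0.7883 − 0.0943 = 0.6940 ≈ 0.69.

0.69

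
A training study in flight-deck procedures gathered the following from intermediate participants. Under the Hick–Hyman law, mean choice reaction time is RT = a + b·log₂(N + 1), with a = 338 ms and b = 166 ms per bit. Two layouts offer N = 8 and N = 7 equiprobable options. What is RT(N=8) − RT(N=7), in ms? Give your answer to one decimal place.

RT(8) = 338 + 166·log₂(9) = 338 + 166·3.1699 = 864.2034 ms.
RT(7) = 338 + 166·log₂(8) = 338 + 166·3.0000 = 836.0000 ms.
Difference = 864.2034 − 836.0000 = 28.2034 ≈ 28.2 ms.

28.2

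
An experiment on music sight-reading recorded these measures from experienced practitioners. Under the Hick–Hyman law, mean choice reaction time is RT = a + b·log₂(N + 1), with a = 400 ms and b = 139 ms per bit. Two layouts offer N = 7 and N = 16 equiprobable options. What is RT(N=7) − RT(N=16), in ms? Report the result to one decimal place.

RT(7) = 400 + 139·log₂(8) = 400 + 139·3.0000 = 817.0000 ms.
RT(16) = 400 + 139·log₂(17) = 400 + 139·4.0875 = 968.1625 ms.
Difference = 817.0000 − 968.1625 = -151.1625 ≈ -151.2 ms.

-151.2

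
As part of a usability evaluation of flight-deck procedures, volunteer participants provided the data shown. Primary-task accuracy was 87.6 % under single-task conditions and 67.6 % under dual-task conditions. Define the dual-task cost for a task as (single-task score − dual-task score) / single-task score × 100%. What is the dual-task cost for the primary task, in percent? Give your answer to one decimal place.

22.8

Cost = (87.6 − 67.6) / 87.6 × 100%
     = 20.0000 / 87.6 × 100% = 22.8311%.
≈ 22.8%.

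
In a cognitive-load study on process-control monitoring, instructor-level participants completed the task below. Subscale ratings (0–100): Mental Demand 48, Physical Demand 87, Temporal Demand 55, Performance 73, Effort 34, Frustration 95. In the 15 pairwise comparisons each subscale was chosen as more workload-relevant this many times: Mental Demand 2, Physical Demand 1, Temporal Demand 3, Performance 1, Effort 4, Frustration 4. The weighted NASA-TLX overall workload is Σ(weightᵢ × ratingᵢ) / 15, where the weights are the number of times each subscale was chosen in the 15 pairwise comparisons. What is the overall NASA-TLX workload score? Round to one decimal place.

The tallies are the weights (they sum to 15).
Weighted sum = 2·48 + 1·87 + 3·55 + 1·73 + 4·34 + 4·95
            = 96 + 87 + 165 + 73 + 136 + 380 = 937.
Overall workload = 937 / 15 = 62.4667 ≈ 62.5.

62.5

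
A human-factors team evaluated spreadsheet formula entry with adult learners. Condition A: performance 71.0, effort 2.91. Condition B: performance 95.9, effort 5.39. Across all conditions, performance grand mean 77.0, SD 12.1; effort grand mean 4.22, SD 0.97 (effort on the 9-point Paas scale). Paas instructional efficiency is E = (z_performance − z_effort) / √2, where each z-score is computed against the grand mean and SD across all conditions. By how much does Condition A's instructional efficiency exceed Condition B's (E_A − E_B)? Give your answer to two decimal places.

Condition A: z_P = (71.0 − 77.0)/12.1 = -0.4959; z_E = (2.91 − 4.22)/0.97 = -1.3505; E_A = (-0.4959 − (-1.3505))/√2 = 0.6043.
Condition B: z_P = (95.9 − 77.0)/12.1 = 1.5620; z_E = (5.39 − 4.22)/0.97 = 1.2062; E_B = (1.5620 − 1.2062)/√2 = 0.2516.
E_A − E_B = 0.6043 − 0.2516 = 0.3527 ≈ 0.35.

0.35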